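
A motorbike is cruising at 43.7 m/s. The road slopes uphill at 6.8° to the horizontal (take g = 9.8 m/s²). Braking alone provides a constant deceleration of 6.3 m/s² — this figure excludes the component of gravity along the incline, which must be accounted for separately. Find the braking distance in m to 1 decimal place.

Braking distance ≈ 128.0 m

Gravity along the uphill slope adds to the braking deceleration: a_eff = 6.300 + 9.8·sin 6.8° = 6.300 + 1.160 = 7.460 m/s².
Braking distance = v²/(2a) = 43.7000² / (2 × 7.460) = 1909.690 / 14.920 = 127.995 m.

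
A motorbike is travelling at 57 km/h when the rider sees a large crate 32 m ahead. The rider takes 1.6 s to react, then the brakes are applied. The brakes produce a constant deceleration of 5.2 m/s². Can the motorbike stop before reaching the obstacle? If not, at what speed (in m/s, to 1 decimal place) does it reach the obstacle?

57 km/h ÷ 3.6 = 15.8333 m/s.
Reaction distance = 15.8333 × 1.6 = 25.333 m.
Braking distance needed to stop: v²/(2a) = 250.693 / 10.400 = 24.105 m, so total needed = 25.333 + 24.105 = 49.438 m > 32 m — it cannot stop.
Distance remaining when braking begins: 32 − 25.333 = 6.667 m.
v² = v₀² − 2a·d = 250.693 − 2 × 5.200 × 6.667 = 181.356 m²/s².
v = √181.356 = 13.467 m/s.

No — it strikes the obstacle at 13.5 m/s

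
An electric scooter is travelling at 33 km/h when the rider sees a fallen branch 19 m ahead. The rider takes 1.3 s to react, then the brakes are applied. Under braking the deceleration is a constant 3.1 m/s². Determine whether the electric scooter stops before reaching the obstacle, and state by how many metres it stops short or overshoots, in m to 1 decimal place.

No — it overshoots by 6.5 m

33 km/h ÷ 3.6 = 9.1667 m/s.
Reaction distance = 9.1667 × 1.3 = 11.917 m.
Braking distance = v²/(2a) = 84.028 / 6.200 = 13.553 m.
Total stopping distance = 11.917 + 13.553 = 25.470 m, vs 19 m available — it cannot stop in time and overshoots by 25.470 − 19 = 6.470 m.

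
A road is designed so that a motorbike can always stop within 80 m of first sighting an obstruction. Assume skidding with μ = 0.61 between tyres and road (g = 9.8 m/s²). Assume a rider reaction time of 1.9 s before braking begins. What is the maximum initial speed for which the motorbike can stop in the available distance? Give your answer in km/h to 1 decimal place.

Maximum speed ≈ 77.7 km/h

a = μg = 0.61 × 9.8 = 5.978 m/s².
Stopping distance: v·t_r + v²/(2a) = 80 with t_r = 1.9 s and a = 5.978 m/s².
So v² + 22.716 v − 956.48 = 0.
Positive root: v = −a·t_r + √((a·t_r)² + 2a·d) = −11.358 + √(129.004 + 956.48) = 21.5887 m/s.
21.5887 m/s × 3.6 = 77.719 km/h.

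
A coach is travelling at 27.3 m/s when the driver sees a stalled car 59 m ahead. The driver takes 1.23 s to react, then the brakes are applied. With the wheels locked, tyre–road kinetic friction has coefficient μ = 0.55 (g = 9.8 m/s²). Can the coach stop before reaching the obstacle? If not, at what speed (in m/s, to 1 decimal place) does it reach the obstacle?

a = μg = 0.55 × 9.8 = 5.390 m/s².
Reaction distance = 27.3000 × 1.23 = 33.579 m.
Braking distance needed to stop: v²/(2a) = 745.290 / 10.780 = 69.136 m, so total needed = 33.579 + 69.136 = 102.715 m > 59 m — it cannot stop.
Distance remaining when braking begins: 59 − 33.579 = 25.421 m.
v² = v₀² − 2a·d = 745.290 − 2 × 5.390 × 25.421 = 471.252 m²/s².
v = √471.252 = 21.708 m/s.

No — it strikes the obstacle at 21.7 m/s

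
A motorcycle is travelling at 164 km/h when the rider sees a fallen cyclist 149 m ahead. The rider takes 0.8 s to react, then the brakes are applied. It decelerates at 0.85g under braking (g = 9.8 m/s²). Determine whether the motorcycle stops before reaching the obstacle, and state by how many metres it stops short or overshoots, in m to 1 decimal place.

No — it overshoots by 12.0 m

164 km/h ÷ 3.6 = 45.5556 m/s.
a = 0.85 × 9.8 = 8.330 m/s².
Reaction distance = 45.5556 × 0.8 = 36.444 m.
Braking distance = v²/(2a) = 2075.313 / 16.660 = 124.569 m.
Total stopping distance = 36.444 + 124.569 = 161.013 m, vs 149 m available — it cannot stop in time and overshoots by 161.013 − 149 = 12.013 m.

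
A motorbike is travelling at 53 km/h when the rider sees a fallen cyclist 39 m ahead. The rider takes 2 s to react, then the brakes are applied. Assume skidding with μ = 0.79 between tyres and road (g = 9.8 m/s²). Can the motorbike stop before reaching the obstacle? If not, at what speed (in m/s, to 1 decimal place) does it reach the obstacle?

No — it strikes the obstacle at 8.3 m/s

53 km/h ÷ 3.6 = 14.7222 m/s.
a = μg = 0.79 × 9.8 = 7.742 m/s².
Reaction distance = 14.7222 × 2 = 29.444 m.
Braking distance needed to stop: v²/(2a) = 216.743 / 15.484 = 13.998 m, so total needed = 29.444 + 13.998 = 43.442 m > 39 m — it cannot stop.
Distance remaining when braking begins: 39 − 29.444 = 9.556 m.
v² = v₀² − 2a·d = 216.743 − 2 × 7.742 × 9.556 = 68.778 m²/s².
v = √68.778 = 8.293 m/s.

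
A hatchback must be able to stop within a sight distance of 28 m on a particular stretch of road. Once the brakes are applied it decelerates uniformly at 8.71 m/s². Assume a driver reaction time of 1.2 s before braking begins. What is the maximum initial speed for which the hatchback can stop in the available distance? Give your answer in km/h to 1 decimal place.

Stopping distance: v·t_r + v²/(2a) = 28 with t_r = 1.2 s and a = 8.710 m/s².
So v² + 20.904 v − 487.76 = 0.
Positive root: v = −a·t_r + √((a·t_r)² + 2a·d) = −10.452 + √(109.244 + 487.76) = 13.9817 m/s.
13.9817 m/s × 3.6 = 50.334 km/h.

Maximum speed ≈ 50.3 km/h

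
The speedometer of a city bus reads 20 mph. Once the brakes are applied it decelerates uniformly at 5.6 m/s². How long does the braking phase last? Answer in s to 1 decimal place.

Braking time ≈ 1.6 s

20 mph × 0.44704 = 8.9408 m/s.
Braking time = v/a = 8.9408 / 5.600 = 1.597 s.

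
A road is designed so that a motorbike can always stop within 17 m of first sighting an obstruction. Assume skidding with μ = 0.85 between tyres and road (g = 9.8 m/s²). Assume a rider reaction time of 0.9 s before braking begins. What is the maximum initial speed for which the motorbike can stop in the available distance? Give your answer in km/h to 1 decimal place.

Maximum speed ≈ 39.3 km/h

a = μg = 0.85 × 9.8 = 8.330 m/s².
Stopping distance: v·t_r + v²/(2a) = 17 with t_r = 0.9 s and a = 8.330 m/s².
So v² + 14.994 v − 283.22 = 0.
Positive root: v = −a·t_r + √((a·t_r)² + 2a·d) = −7.497 + √(56.205 + 283.22) = 10.9265 m/s.
10.9265 m/s × 3.6 = 39.335 km/h.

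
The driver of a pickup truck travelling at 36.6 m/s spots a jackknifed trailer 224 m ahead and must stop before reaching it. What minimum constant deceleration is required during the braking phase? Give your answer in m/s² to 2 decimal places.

Required deceleration ≈ 2.99 m/s²

v² = 2a·d ⇒ a = v²/(2d) = 36.6000² / (2 × 224.000) = 1339.560 / 448.000 = 2.9901 m/s².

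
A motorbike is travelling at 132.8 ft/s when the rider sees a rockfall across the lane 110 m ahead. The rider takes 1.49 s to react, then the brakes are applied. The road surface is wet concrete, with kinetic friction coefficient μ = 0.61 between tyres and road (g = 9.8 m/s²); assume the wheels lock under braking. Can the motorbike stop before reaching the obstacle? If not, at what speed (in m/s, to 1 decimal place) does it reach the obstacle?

No — it strikes the obstacle at 32.3 m/s

132.8 ft/s × 0.3048 = 40.4774 m/s.
a = μg = 0.61 × 9.8 = 5.978 m/s².
Reaction distance = 40.4774 × 1.49 = 60.311 m.
Braking distance needed to stop: v²/(2a) = 1638.420 / 11.956 = 137.037 m, so total needed = 60.311 + 137.037 = 197.348 m > 110 m — it cannot stop.
Distance remaining when braking begins: 110 − 60.311 = 49.689 m.
v² = v₀² − 2a·d = 1638.420 − 2 × 5.978 × 49.689 = 1044.338 m²/s².
v = √1044.338 = 32.316 m/s.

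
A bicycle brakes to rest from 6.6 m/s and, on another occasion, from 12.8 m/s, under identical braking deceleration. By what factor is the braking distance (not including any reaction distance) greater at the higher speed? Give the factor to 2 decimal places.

Factor ≈ 3.76

Braking distance d = v²/(2a), so with a fixed, d ∝ v².
Factor = (12.8/6.6)² = 1.9394² = 3.7613.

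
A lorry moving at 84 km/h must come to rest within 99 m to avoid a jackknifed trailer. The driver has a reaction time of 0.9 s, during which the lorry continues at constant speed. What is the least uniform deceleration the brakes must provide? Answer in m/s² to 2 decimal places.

Required deceleration ≈ 3.49 m/s²

84 km/h ÷ 3.6 = 23.3333 m/s.
Distance covered during reaction = 23.3333 × 0.9 = 21.000 m.
Distance available for braking: 99 − 21.000 = 78.000 m.
v² = 2a·d ⇒ a = v²/(2d) = 23.3333² / (2 × 78.000) = 544.443 / 156.000 = 3.4900 m/s².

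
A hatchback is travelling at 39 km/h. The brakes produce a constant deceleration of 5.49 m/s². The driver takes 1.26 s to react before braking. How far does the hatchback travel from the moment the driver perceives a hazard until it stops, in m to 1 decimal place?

Total stopping distance ≈ 24.3 m

39 km/h ÷ 3.6 = 10.8333 m/s.
Reaction distance = v·t_r = 10.8333 × 1.26 = 13.650 m.
Braking distance = v²/(2a) = 10.8333² / (2 × 5.490) = 117.360 / 10.980 = 10.689 m.
Total = 13.650 + 10.689 = 24.339 m.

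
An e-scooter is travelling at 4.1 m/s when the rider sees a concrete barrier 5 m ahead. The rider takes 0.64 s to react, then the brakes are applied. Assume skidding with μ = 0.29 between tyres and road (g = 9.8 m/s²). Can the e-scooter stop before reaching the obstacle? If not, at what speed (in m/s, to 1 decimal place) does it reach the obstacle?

No — it strikes the obstacle at 1.8 m/s

a = μg = 0.29 × 9.8 = 2.842 m/s².
Reaction distance = 4.1000 × 0.64 = 2.624 m.
Braking distance needed to stop: v²/(2a) = 16.810 / 5.684 = 2.957 m, so total needed = 2.624 + 2.957 = 5.581 m > 5 m — it cannot stop.
Distance remaining when braking begins: 5 − 2.624 = 2.376 m.
v² = v₀² − 2a·d = 16.810 − 2 × 2.842 × 2.376 = 3.305 m²/s².
v = √3.305 = 1.818 m/s.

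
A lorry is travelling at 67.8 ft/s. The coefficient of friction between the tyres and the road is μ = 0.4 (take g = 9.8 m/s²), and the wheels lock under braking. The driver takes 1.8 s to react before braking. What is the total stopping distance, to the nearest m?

67.8 ft/s × 0.3048 = 20.6654 m/s.
a = μg = 0.4 × 9.8 = 3.920 m/s².
Reaction distance = v·t_r = 20.6654 × 1.8 = 37.198 m.
Braking distance = v²/(2a) = 20.6654² / (2 × 3.920) = 427.059 / 7.840 = 54.472 m.
Total = 37.198 + 54.472 = 91.670 m.

Total stopping distance ≈ 92 m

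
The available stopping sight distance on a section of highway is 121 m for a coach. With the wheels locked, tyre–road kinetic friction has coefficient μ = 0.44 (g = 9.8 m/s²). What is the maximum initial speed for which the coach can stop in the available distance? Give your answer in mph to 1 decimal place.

a = μg = 0.44 × 9.8 = 4.312 m/s².
v²/(2a) = d ⇒ v = √(2 × 4.312 × 121) = √1043.50 = 32.3033 m/s.
32.3033 m/s ÷ 0.44704 = 72.260 mph.

Maximum speed ≈ 72.3 mph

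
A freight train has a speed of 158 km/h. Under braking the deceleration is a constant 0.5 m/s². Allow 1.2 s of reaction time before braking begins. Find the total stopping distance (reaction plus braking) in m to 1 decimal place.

158 km/h ÷ 3.6 = 43.8889 m/s.
Reaction distance = v·t_r = 43.8889 × 1.2 = 52.667 m.
Braking distance = v²/(2a) = 43.8889² / (2 × 0.500) = 1926.236 / 1.000 = 1926.236 m.
Total = 52.667 + 1926.236 = 1978.903 m.

Total stopping distance ≈ 1978.9 m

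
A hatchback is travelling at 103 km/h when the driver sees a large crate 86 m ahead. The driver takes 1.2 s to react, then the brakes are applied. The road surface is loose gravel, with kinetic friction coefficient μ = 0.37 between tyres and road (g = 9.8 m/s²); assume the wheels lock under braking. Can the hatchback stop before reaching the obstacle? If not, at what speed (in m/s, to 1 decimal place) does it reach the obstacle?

103 km/h ÷ 3.6 = 28.6111 m/s.
a = μg = 0.37 × 9.8 = 3.626 m/s².
Reaction distance = 28.6111 × 1.2 = 34.333 m.
Braking distance needed to stop: v²/(2a) = 818.595 / 7.252 = 112.879 m, so total needed = 34.333 + 112.879 = 147.212 m > 86 m — it cannot stop.
Distance remaining when braking begins: 86 − 34.333 = 51.667 m.
v² = v₀² − 2a·d = 818.595 − 2 × 3.626 × 51.667 = 443.906 m²/s².
v = √443.906 = 21.069 m/s.

No — it strikes the obstacle at 21.1 m/s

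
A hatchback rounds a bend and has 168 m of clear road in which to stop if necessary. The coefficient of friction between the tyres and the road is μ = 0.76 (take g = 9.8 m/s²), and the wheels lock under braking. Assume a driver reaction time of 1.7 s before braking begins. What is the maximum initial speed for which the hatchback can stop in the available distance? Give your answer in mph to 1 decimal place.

a = μg = 0.76 × 9.8 = 7.448 m/s².
Stopping distance: v·t_r + v²/(2a) = 168 with t_r = 1.7 s and a = 7.448 m/s².
So v² + 25.323 v − 2502.53 = 0.
Positive root: v = −a·t_r + √((a·t_r)² + 2a·d) = −12.662 + √(160.326 + 2502.53) = 38.9409 m/s.
38.9409 m/s ÷ 0.44704 = 87.108 mph.

Maximum speed ≈ 87.1 mph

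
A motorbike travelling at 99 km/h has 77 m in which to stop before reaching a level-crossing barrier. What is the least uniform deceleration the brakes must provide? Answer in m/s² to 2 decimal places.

Required deceleration ≈ 4.91 m/s²

99 km/h ÷ 3.6 = 27.5000 m/s.
v² = 2a·d ⇒ a = v²/(2d) = 27.5000² / (2 × 77.000) = 756.250 / 154.000 = 4.9107 m/s².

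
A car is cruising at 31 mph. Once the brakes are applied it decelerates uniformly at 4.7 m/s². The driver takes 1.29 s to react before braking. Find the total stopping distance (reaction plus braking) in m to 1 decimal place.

Total stopping distance ≈ 38.3 m

31 mph × 0.44704 = 13.8582 m/s.
Reaction distance = v·t_r = 13.8582 × 1.29 = 17.877 m.
Braking distance = v²/(2a) = 13.8582² / (2 × 4.700) = 192.050 / 9.400 = 20.431 m.
Total = 17.877 + 20.431 = 38.308 m.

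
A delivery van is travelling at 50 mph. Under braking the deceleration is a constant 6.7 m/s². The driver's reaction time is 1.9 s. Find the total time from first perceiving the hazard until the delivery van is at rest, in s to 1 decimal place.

50 mph × 0.44704 = 22.3520 m/s.
Braking time = v/a = 22.3520 / 6.700 = 3.336 s.
Total = 1.9 + 3.336 = 5.236 s.

Total time ≈ 5.2 s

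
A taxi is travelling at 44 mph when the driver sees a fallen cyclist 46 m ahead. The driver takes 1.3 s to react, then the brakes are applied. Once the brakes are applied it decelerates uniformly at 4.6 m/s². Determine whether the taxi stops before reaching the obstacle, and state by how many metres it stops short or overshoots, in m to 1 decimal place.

No — it overshoots by 21.6 m

44 mph × 0.44704 = 19.6698 m/s.
Reaction distance = 19.6698 × 1.3 = 25.571 m.
Braking distance = v²/(2a) = 386.901 / 9.200 = 42.054 m.
Total stopping distance = 25.571 + 42.054 = 67.625 m, vs 46 m available — it cannot stop in time and overshoots by 67.625 − 46 = 21.625 m.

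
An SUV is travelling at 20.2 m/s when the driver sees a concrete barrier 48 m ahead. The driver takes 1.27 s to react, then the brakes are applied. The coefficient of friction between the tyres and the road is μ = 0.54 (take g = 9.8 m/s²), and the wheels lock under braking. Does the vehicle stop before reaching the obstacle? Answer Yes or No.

a = μg = 0.54 × 9.8 = 5.292 m/s².
Reaction distance = 20.2000 × 1.27 = 25.654 m.
Braking distance = v²/(2a) = 408.040 / 10.584 = 38.553 m.
Total stopping distance = 25.654 + 38.553 = 64.207 m, vs 48 m available — it cannot stop in time and overshoots by 64.207 − 48 = 16.207 m.

No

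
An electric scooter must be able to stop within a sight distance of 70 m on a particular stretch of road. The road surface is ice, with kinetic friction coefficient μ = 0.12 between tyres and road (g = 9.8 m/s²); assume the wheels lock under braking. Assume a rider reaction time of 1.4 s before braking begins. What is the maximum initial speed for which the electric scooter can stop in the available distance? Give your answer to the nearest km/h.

a = μg = 0.12 × 9.8 = 1.176 m/s².
Stopping distance: v·t_r + v²/(2a) = 70 with t_r = 1.4 s and a = 1.176 m/s².
So v² + 3.293 v − 164.64 = 0.
Positive root: v = −a·t_r + √((a·t_r)² + 2a·d) = −1.646 + √(2.709 + 164.64) = 11.2903 m/s.
11.2903 m/s × 3.6 = 40.645 km/h.

Maximum speed ≈ 41 km/h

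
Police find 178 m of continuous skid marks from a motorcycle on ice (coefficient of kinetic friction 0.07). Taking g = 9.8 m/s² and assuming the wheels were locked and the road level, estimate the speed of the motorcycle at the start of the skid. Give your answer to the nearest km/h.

Initial speed ≈ 56 km/h

Deceleration a = μg = 0.07 × 9.8 = 0.686 m/s².
v = √(2a·d) = √(2 × 0.686 × 178) = √244.216 = 15.6274 m/s.
= 15.6274 × 3.6 = 56.259 km/h.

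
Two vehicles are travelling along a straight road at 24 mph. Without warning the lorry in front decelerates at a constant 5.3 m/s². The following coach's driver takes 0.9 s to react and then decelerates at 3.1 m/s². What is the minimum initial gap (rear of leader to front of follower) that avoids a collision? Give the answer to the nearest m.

Minimum gap ≈ 17 m

24 mph × 0.44704 = 10.7290 m/s.
Leader travels v²/(2a_L) = 115.111 / 10.600 = 10.860 m before stopping.
Follower covers v·t_r = 10.7290 × 0.9 = 9.656 m while reacting, then v²/(2a_F) = 115.111 / 6.200 = 18.566 m while braking, for a total of 9.656 + 18.566 = 28.222 m.
Since a_F ≤ a_L and the follower starts braking later, the follower is never slower than the leader, so the closest approach is when both have stopped.
Minimum gap = 28.222 − 10.860 = 17.362 m.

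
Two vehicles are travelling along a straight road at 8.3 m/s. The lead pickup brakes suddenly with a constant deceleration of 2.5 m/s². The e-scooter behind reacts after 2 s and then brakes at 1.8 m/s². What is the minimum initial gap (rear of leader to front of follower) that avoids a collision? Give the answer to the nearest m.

Minimum gap ≈ 22 m

Leader travels v²/(2a_L) = 68.890 / 5.000 = 13.778 m before stopping.
Follower covers v·t_r = 8.3000 × 2 = 16.600 m while reacting, then v²/(2a_F) = 68.890 / 3.600 = 19.136 m while braking, for a total of 16.600 + 19.136 = 35.736 m.
Since a_F ≤ a_L and the follower starts braking later, the follower is never slower than the leader, so the closest approach is when both have stopped.
Minimum gap = 35.736 − 13.778 = 21.958 m.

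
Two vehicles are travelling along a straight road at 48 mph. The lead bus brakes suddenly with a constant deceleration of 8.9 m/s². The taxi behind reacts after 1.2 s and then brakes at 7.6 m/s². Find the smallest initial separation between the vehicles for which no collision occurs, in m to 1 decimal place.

Minimum gap ≈ 30.2 m

48 mph × 0.44704 = 21.4579 m/s.
Leader travels v²/(2a_L) = 460.441 / 17.800 = 25.867 m before stopping.
Follower covers v·t_r = 21.4579 × 1.2 = 25.749 m while reacting, then v²/(2a_F) = 460.441 / 15.200 = 30.292 m while braking, for a total of 25.749 + 30.292 = 56.041 m.
Since a_F ≤ a_L and the follower starts braking later, the follower is never slower than the leader, so the closest approach is when both have stopped.
Minimum gap = 56.041 − 25.867 = 30.174 m.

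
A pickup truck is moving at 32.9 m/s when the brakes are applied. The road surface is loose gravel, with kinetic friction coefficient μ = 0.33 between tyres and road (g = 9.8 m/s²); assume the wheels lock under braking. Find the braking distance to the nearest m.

a = μg = 0.33 × 9.8 = 3.234 m/s².
Braking distance = v²/(2a) = 32.9000² / (2 × 3.234) = 1082.410 / 6.468 = 167.348 m.

Braking distance ≈ 167 m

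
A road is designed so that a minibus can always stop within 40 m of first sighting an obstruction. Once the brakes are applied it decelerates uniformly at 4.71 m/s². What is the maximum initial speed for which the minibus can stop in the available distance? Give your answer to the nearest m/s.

Maximum speed ≈ 19 m/s

v²/(2a) = d ⇒ v = √(2 × 4.710 × 40) = √376.80 = 19.4113 m/s.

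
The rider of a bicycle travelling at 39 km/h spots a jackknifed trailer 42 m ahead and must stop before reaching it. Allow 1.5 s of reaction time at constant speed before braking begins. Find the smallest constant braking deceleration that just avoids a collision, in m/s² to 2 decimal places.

Required deceleration ≈ 2.28 m/s²

39 km/h ÷ 3.6 = 10.8333 m/s.
Distance covered during reaction = 10.8333 × 1.5 = 16.250 m.
Distance available for braking: 42 − 16.250 = 25.750 m.
v² = 2a·d ⇒ a = v²/(2d) = 10.8333² / (2 × 25.750) = 117.360 / 51.500 = 2.2788 m/s².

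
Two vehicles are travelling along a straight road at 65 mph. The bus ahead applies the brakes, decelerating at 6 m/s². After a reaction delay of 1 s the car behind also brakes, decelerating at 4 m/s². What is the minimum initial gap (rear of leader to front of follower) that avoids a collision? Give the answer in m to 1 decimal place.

Minimum gap ≈ 64.2 m

65 mph × 0.44704 = 29.0576 m/s.
Leader travels v²/(2a_L) = 844.344 / 12.000 = 70.362 m before stopping.
Follower covers v·t_r = 29.0576 × 1 = 29.058 m while reacting, then v²/(2a_F) = 844.344 / 8.000 = 105.543 m while braking, for a total of 29.058 + 105.543 = 134.601 m.
Since a_F ≤ a_L and the follower starts braking later, the follower is never slower than the leader, so the closest approach is when both have stopped.
Minimum gap = 134.601 − 70.362 = 64.239 m.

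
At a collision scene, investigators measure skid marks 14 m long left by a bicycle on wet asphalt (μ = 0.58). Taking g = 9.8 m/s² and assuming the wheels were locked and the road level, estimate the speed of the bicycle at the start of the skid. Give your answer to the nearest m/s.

Initial speed ≈ 13 m/s

Deceleration a = μg = 0.58 × 9.8 = 5.684 m/s².
v = √(2a·d) = √(2 × 5.684 × 14) = √159.152 = 12.6155 m/s.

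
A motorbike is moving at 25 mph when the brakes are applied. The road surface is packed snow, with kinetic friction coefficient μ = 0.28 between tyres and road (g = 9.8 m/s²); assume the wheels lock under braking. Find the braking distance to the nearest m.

Braking distance ≈ 23 m

25 mph × 0.44704 = 11.1760 m/s.
a = μg = 0.28 × 9.8 = 2.744 m/s².
Braking distance = v²/(2a) = 11.1760² / (2 × 2.744) = 124.903 / 5.488 = 22.759 m.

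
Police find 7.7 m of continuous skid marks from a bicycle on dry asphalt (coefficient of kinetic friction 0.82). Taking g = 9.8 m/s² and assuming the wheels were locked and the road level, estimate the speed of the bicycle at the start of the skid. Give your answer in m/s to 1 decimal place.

Initial speed ≈ 11.1 m/s

Deceleration a = μg = 0.82 × 9.8 = 8.036 m/s².
v = √(2a·d) = √(2 × 8.036 × 7.7) = √123.754 = 11.1245 m/s.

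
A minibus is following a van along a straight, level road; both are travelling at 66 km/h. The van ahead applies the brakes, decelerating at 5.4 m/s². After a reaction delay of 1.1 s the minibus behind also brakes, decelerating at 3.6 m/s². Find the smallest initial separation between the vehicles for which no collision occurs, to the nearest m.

Minimum gap ≈ 36 m

66 km/h ÷ 3.6 = 18.3333 m/s.
Leader travels v²/(2a_L) = 336.110 / 10.800 = 31.121 m before stopping.
Follower covers v·t_r = 18.3333 × 1.1 = 20.167 m while reacting, then v²/(2a_F) = 336.110 / 7.200 = 46.682 m while braking, for a total of 20.167 + 46.682 = 66.849 m.
Since a_F ≤ a_L and the follower starts braking later, the follower is never slower than the leader, so the closest approach is when both have stopped.
Minimum gap = 66.849 − 31.121 = 35.728 m.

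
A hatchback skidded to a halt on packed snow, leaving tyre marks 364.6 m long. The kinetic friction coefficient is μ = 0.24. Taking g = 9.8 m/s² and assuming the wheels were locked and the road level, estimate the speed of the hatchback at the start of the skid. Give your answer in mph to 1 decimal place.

Deceleration a = μg = 0.24 × 9.8 = 2.352 m/s².
v = √(2a·d) = √(2 × 2.352 × 364.6) = √1715.078 = 41.4135 m/s.
= 41.4135 ÷ 0.44704 = 92.639 mph.

Initial speed ≈ 92.6 mph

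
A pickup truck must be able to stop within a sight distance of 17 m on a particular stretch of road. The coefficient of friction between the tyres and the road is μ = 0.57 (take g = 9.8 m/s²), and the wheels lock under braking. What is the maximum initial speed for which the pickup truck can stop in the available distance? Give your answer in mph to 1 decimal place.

a = μg = 0.57 × 9.8 = 5.586 m/s².
v²/(2a) = d ⇒ v = √(2 × 5.586 × 17) = √189.92 = 13.7811 m/s.
13.7811 m/s ÷ 0.44704 = 30.827 mph.

Maximum speed ≈ 30.8 mph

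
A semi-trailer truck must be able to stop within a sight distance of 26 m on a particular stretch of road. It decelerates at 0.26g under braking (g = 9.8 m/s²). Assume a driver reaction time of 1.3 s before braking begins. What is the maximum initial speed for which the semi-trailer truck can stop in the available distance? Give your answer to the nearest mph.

a = 0.26 × 9.8 = 2.548 m/s².
Stopping distance: v·t_r + v²/(2a) = 26 with t_r = 1.3 s and a = 2.548 m/s².
So v² + 6.625 v − 132.50 = 0.
Positive root: v = −a·t_r + √((a·t_r)² + 2a·d) = −3.312 + √(10.969 + 132.50) = 8.6659 m/s.
8.6659 m/s ÷ 0.44704 = 19.385 mph.

Maximum speed ≈ 19 mph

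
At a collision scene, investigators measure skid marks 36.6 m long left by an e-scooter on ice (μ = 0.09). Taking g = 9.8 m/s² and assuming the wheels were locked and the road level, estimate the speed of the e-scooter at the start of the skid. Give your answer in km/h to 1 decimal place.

Initial speed ≈ 28.9 km/h

Deceleration a = μg = 0.09 × 9.8 = 0.882 m/s².
v = √(2a·d) = √(2 × 0.882 × 36.6) = √64.562 = 8.0350 m/s.
= 8.0350 × 3.6 = 28.926 km/h.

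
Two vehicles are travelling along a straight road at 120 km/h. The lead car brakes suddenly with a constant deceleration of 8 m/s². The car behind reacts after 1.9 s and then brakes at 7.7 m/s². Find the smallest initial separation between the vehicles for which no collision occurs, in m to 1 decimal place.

120 km/h ÷ 3.6 = 33.3333 m/s.
Leader travels v²/(2a_L) = 1111.109 / 16.000 = 69.444 m before stopping.
Follower covers v·t_r = 33.3333 × 1.9 = 63.333 m while reacting, then v²/(2a_F) = 1111.109 / 15.400 = 72.150 m while braking, for a total of 63.333 + 72.150 = 135.483 m.
Since a_F ≤ a_L and the follower starts braking later, the follower is never slower than the leader, so the closest approach is when both have stopped.
Minimum gap = 135.483 − 69.444 = 66.039 m.

Minimum gap ≈ 66.0 m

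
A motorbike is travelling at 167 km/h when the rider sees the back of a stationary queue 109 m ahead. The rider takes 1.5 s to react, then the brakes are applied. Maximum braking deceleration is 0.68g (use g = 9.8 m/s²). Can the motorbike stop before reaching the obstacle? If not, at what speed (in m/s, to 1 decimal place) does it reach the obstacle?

No — it strikes the obstacle at 40.3 m/s

167 km/h ÷ 3.6 = 46.3889 m/s.
a = 0.68 × 9.8 = 6.664 m/s².
Reaction distance = 46.3889 × 1.5 = 69.583 m.
Braking distance needed to stop: v²/(2a) = 2151.930 / 13.328 = 161.459 m, so total needed = 69.583 + 161.459 = 231.042 m > 109 m — it cannot stop.
Distance remaining when braking begins: 109 − 69.583 = 39.417 m.
v² = v₀² − 2a·d = 2151.930 − 2 × 6.664 × 39.417 = 1626.580 m²/s².
v = √1626.580 = 40.331 m/s.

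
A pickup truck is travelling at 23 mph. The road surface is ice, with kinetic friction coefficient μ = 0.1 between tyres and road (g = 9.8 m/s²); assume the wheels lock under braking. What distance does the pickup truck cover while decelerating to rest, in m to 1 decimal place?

23 mph × 0.44704 = 10.2819 m/s.
a = μg = 0.1 × 9.8 = 0.980 m/s².
Braking distance = v²/(2a) = 10.2819² / (2 × 0.980) = 105.717 / 1.960 = 53.937 m.

Braking distance ≈ 53.9 m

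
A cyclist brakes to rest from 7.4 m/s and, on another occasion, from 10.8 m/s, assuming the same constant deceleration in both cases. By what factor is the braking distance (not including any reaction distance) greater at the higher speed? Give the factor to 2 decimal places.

Braking distance d = v²/(2a), so with a fixed, d ∝ v².
Factor = (10.8/7.4)² = 1.4595² = 2.1301.

Factor ≈ 2.13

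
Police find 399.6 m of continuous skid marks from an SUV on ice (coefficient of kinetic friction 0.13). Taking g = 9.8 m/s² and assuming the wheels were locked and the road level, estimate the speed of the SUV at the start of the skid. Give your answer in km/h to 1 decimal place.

Initial speed ≈ 114.9 km/h

Deceleration a = μg = 0.13 × 9.8 = 1.274 m/s².
v = √(2a·d) = √(2 × 1.274 × 399.6) = √1018.181 = 31.9089 m/s.
= 31.9089 × 3.6 = 114.872 km/h.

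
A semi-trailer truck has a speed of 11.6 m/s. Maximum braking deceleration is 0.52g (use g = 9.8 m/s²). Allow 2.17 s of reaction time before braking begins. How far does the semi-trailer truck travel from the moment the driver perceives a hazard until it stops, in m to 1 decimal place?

a = 0.52 × 9.8 = 5.096 m/s².
Reaction distance = v·t_r = 11.6000 × 2.17 = 25.172 m.
Braking distance = v²/(2a) = 11.6000² / (2 × 5.096) = 134.560 / 10.192 = 13.203 m.
Total = 25.172 + 13.203 = 38.375 m.

Total stopping distance ≈ 38.4 m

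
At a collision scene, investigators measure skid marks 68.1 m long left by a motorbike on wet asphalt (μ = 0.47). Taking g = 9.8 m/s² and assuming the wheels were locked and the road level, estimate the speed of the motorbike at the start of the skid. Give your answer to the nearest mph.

Initial speed ≈ 56 mph

Deceleration a = μg = 0.47 × 9.8 = 4.606 m/s².
v = √(2a·d) = √(2 × 4.606 × 68.1) = √627.337 = 25.0467 m/s.
= 25.0467 ÷ 0.44704 = 56.028 mph.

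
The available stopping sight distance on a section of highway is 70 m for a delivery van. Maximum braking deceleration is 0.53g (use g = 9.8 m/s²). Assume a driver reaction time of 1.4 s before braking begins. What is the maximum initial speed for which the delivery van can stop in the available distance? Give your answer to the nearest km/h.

a = 0.53 × 9.8 = 5.194 m/s².
Stopping distance: v·t_r + v²/(2a) = 70 with t_r = 1.4 s and a = 5.194 m/s².
So v² + 14.543 v − 727.16 = 0.
Positive root: v = −a·t_r + √((a·t_r)² + 2a·d) = −7.272 + √(52.882 + 727.16) = 20.6572 m/s.
20.6572 m/s × 3.6 = 74.366 km/h.

Maximum speed ≈ 74 km/h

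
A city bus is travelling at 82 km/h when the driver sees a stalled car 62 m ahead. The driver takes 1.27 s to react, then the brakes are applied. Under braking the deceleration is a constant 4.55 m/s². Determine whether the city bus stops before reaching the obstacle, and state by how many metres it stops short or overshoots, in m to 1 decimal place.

82 km/h ÷ 3.6 = 22.7778 m/s.
Reaction distance = 22.7778 × 1.27 = 28.928 m.
Braking distance = v²/(2a) = 518.828 / 9.100 = 57.014 m.
Total stopping distance = 28.928 + 57.014 = 85.942 m, vs 62 m available — it cannot stop in time and overshoots by 85.942 − 62 = 23.942 m.

No — it overshoots by 23.9 m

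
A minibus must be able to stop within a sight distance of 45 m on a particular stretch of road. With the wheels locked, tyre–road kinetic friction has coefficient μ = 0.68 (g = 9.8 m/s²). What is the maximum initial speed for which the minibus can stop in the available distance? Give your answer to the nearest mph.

a = μg = 0.68 × 9.8 = 6.664 m/s².
v²/(2a) = d ⇒ v = √(2 × 6.664 × 45) = √599.76 = 24.4900 m/s.
24.4900 m/s ÷ 0.44704 = 54.783 mph.

Maximum speed ≈ 55 mph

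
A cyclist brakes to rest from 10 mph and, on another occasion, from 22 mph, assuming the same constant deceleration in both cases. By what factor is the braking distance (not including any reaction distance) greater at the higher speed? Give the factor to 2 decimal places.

Braking distance d = v²/(2a), so with a fixed, d ∝ v².
Factor = (22/10)² = 2.2000² = 4.8400.

Factor ≈ 4.84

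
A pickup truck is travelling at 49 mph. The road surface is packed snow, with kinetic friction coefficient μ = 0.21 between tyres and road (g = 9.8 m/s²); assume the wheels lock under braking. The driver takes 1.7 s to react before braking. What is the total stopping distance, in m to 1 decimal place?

Total stopping distance ≈ 153.8 m

49 mph × 0.44704 = 21.9050 m/s.
a = μg = 0.21 × 9.8 = 2.058 m/s².
Reaction distance = v·t_r = 21.9050 × 1.7 = 37.239 m.
Braking distance = v²/(2a) = 21.9050² / (2 × 2.058) = 479.829 / 4.116 = 116.577 m.
Total = 37.239 + 116.577 = 153.816 m.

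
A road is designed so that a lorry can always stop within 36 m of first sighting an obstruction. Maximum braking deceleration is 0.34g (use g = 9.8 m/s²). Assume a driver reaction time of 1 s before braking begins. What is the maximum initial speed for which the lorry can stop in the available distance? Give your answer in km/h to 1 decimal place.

Maximum speed ≈ 45.0 km/h

a = 0.34 × 9.8 = 3.332 m/s².
Stopping distance: v·t_r + v²/(2a) = 36 with t_r = 1 s and a = 3.332 m/s².
So v² + 6.664 v − 239.90 = 0.
Positive root: v = −a·t_r + √((a·t_r)² + 2a·d) = −3.332 + √(11.102 + 239.90) = 12.5110 m/s.
12.5110 m/s × 3.6 = 45.040 km/h.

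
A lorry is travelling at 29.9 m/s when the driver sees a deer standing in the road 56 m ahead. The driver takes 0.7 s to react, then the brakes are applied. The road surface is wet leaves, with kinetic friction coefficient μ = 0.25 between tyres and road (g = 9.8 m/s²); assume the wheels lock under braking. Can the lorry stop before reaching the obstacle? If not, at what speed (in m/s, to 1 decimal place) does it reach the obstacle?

a = μg = 0.25 × 9.8 = 2.450 m/s².
Reaction distance = 29.9000 × 0.7 = 20.930 m.
Braking distance needed to stop: v²/(2a) = 894.010 / 4.900 = 182.451 m, so total needed = 20.930 + 182.451 = 203.381 m > 56 m — it cannot stop.
Distance remaining when braking begins: 56 − 20.930 = 35.070 m.
v² = v₀² − 2a·d = 894.010 − 2 × 2.450 × 35.070 = 722.167 m²/s².
v = √722.167 = 26.873 m/s.

No — it strikes the obstacle at 26.9 m/s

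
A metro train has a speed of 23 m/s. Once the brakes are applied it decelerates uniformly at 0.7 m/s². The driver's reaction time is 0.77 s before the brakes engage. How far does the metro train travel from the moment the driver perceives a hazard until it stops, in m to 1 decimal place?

Total stopping distance ≈ 395.6 m

Reaction distance = v·t_r = 23.0000 × 0.77 = 17.710 m.
Braking distance = v²/(2a) = 23.0000² / (2 × 0.700) = 529.000 / 1.400 = 377.857 m.
Total = 17.710 + 377.857 = 395.567 m.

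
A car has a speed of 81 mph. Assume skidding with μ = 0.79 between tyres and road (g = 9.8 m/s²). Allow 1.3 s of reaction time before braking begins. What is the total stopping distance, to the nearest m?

Total stopping distance ≈ 132 m

81 mph × 0.44704 = 36.2102 m/s.
a = μg = 0.79 × 9.8 = 7.742 m/s².
Reaction distance = v·t_r = 36.2102 × 1.3 = 47.073 m.
Braking distance = v²/(2a) = 36.2102² / (2 × 7.742) = 1311.179 / 15.484 = 84.680 m.
Total = 47.073 + 84.680 = 131.753 m.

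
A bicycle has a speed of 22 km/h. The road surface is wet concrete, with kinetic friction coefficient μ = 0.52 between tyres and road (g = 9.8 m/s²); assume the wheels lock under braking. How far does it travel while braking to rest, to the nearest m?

Braking distance ≈ 4 m

22 km/h ÷ 3.6 = 6.1111 m/s.
a = μg = 0.52 × 9.8 = 5.096 m/s².
Braking distance = v²/(2a) = 6.1111² / (2 × 5.096) = 37.346 / 10.192 = 3.664 m.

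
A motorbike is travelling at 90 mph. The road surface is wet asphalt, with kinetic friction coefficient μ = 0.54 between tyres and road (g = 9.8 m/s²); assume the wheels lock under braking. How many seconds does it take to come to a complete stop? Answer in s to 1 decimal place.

Braking time ≈ 7.6 s

90 mph × 0.44704 = 40.2336 m/s.
a = μg = 0.54 × 9.8 = 5.292 m/s².
Braking time = v/a = 40.2336 / 5.292 = 7.603 s.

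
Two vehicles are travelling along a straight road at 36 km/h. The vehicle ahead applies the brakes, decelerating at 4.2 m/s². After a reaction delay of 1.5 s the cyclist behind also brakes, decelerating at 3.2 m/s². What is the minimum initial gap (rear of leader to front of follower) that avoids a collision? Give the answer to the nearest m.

Minimum gap ≈ 19 m

36 km/h ÷ 3.6 = 10.0000 m/s.
Leader travels v²/(2a_L) = 100.000 / 8.400 = 11.905 m before stopping.
Follower covers v·t_r = 10.0000 × 1.5 = 15.000 m while reacting, then v²/(2a_F) = 100.000 / 6.400 = 15.625 m while braking, for a total of 15.000 + 15.625 = 30.625 m.
Since a_F ≤ a_L and the follower starts braking later, the follower is never slower than the leader, so the closest approach is when both have stopped.
Minimum gap = 30.625 − 11.905 = 18.720 m.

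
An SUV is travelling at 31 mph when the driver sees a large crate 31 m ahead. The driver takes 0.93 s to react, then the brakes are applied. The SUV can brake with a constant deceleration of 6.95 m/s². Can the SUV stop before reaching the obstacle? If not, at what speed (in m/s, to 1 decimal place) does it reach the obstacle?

31 mph × 0.44704 = 13.8582 m/s.
Reaction distance = 13.8582 × 0.93 = 12.888 m.
Braking distance = v²/(2a) = 192.050 / 13.900 = 13.817 m.
Total stopping distance = 12.888 + 13.817 = 26.705 m, vs 31 m available — it stops with 31 − 26.705 = 4.295 m to spare.

Yes — it stops about 4.3 m short of the obstacle, so it never reaches it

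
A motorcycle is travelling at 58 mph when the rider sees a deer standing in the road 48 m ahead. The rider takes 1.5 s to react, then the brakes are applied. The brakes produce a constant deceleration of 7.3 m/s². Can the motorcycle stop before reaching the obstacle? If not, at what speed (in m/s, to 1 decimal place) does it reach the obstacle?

No — it strikes the obstacle at 23.2 m/s

58 mph × 0.44704 = 25.9283 m/s.
Reaction distance = 25.9283 × 1.5 = 38.892 m.
Braking distance needed to stop: v²/(2a) = 672.277 / 14.600 = 46.046 m, so total needed = 38.892 + 46.046 = 84.938 m > 48 m — it cannot stop.
Distance remaining when braking begins: 48 − 38.892 = 9.108 m.
v² = v₀² − 2a·d = 672.277 − 2 × 7.300 × 9.108 = 539.300 m²/s².
v = √539.300 = 23.223 m/s.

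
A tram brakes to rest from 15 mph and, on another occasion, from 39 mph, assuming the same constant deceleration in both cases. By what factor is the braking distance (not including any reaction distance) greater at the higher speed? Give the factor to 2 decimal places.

Factor ≈ 6.76

Braking distance d = v²/(2a), so with a fixed, d ∝ v².
Factor = (39/15)² = 2.6000² = 6.7600.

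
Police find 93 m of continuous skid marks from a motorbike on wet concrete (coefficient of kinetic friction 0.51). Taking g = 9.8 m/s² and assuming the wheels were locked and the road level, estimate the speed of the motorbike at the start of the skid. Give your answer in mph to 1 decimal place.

Initial speed ≈ 68.2 mph

Deceleration a = μg = 0.51 × 9.8 = 4.998 m/s².
v = √(2a·d) = √(2 × 4.998 × 93) = √929.628 = 30.4898 m/s.
= 30.4898 ÷ 0.44704 = 68.204 mph.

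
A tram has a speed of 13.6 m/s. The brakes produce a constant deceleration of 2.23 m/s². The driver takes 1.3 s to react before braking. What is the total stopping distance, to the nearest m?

Reaction distance = v·t_r = 13.6000 × 1.3 = 17.680 m.
Braking distance = v²/(2a) = 13.6000² / (2 × 2.230) = 184.960 / 4.460 = 41.471 m.
Total = 17.680 + 41.471 = 59.151 m.

Total stopping distance ≈ 59 m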